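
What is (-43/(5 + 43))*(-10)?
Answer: 215/24 ≈ 8.9583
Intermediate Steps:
(-43/(5 + 43))*(-10) = (-43/48)*(-10) = ((1/48)*(-43))*(-10) = -43/48*(-10) = 215/24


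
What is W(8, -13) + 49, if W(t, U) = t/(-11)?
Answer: 531/11 ≈ 48.273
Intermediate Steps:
W(t, U) = -t/11 (W(t, U) = t*(-1/11) = -t/11)
W(8, -13) + 49 = -1/11*8 + 49 = -8/11 + 49 = 531/11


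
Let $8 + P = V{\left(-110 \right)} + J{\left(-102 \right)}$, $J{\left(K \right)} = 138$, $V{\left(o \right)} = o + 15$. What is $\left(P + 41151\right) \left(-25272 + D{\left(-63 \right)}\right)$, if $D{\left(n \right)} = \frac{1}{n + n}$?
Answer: $- \frac{65573733889}{63} \approx -1.0409 \cdot 10^{9}$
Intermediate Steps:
$V{\left(o \right)} = 15 + o$
$P = 35$ ($P = -8 + \left(\left(15 - 110\right) + 138\right) = -8 + \left(-95 + 138\right) = -8 + 43 = 35$)
$D{\left(n \right)} = \frac{1}{2 n}$
$\left(P + 41151\right) \left(-25272 + D{\left(-63 \right)}\right) = \left(35 + 41151\right) \left(-25272 + \frac{1}{2 \left(-63\right)}\right) = 41186 \left(-25272 + \frac{1}{2} \left(- \frac{1}{63}\right)\right) = 41186 \left(-25272 - \frac{1}{126}\right) = 41186 \left(- \frac{3184273}{126}\right) = - \frac{65573733889}{63}$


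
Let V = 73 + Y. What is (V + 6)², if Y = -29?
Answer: 2500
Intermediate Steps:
V = 44 (V = 73 - 29 = 44)
(V + 6)² = (44 + 6)² = 50² = 2500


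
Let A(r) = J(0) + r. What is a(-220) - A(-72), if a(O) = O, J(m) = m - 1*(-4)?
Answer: -152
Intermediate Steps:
J(m) = 4 + m (J(m) = m + 4 = 4 + m)
A(r) = 4 + r (A(r) = (4 + 0) + r = 4 + r)
a(-220) - A(-72) = -220 - (4 - 72) = -220 - 1*(-68) = -220 + 68 = -152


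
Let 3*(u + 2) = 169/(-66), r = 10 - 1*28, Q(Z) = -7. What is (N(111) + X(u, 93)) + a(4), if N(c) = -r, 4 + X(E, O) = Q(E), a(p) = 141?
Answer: 148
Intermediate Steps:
r = -18 (r = 10 - 28 = -18)
u = -565/198 (u = -2 + (169/(-66))/3 = -2 + (169*(-1/66))/3 = -2 + (⅓)*(-169/66) = -2 - 169/198 = -565/198 ≈ -2.8535)
X(E, O) = -11 (X(E, O) = -4 - 7 = -11)
N(c) = 18 (N(c) = -1*(-18) = 18)
(N(111) + X(u, 93)) + a(4) = (18 - 11) + 141 = 7 + 141 = 148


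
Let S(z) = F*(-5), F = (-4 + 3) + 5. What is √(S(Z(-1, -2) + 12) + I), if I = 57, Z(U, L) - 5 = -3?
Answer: √37 ≈ 6.0828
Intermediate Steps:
Z(U, L) = 2 (Z(U, L) = 5 - 3 = 2)
F = 4 (F = -1 + 5 = 4)
S(z) = -20 (S(z) = 4*(-5) = -20)
√(S(Z(-1, -2) + 12) + I) = √(-20 + 57) = √37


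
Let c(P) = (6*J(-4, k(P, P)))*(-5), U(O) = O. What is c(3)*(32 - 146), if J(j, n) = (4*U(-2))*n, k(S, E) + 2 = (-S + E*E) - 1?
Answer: -82080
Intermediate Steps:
k(S, E) = -3 + E**2 - S (k(S, E) = -2 + ((-S + E*E) - 1) = -2 + ((-S + E**2) - 1) = -2 + ((E**2 - S) - 1) = -2 + (-1 + E**2 - S) = -3 + E**2 - S)
J(j, n) = -8*n (J(j, n) = (4*(-2))*n = -8*n)
c(P) = -720 - 240*P + 240*P**2 (c(P) = (6*(-8*(-3 + P**2 - P)))*(-5) = (6*(24 - 8*P**2 + 8*P))*(-5) = (144 - 48*P**2 + 48*P)*(-5) = -720 - 240*P + 240*P**2)
c(3)*(32 - 146) = (-720 - 240*3 + 240*3**2)*(32 - 146) = (-720 - 720 + 240*9)*(-114) = (-720 - 720 + 2160)*(-114) = 720*(-114) = -82080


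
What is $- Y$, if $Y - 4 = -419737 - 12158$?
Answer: $431891$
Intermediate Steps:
$Y = -431891$ ($Y = 4 - 431895 = -431891$)
$- Y = \left(-1\right) \left(-431891\right) = 431891$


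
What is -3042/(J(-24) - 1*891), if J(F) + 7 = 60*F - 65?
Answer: 338/267 ≈ 1.2659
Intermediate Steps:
J(F) = -72 + 60*F (J(F) = -7 + (60*F - 65) = -7 + (-65 + 60*F) = -72 + 60*F)
-3042/(J(-24) - 1*891) = -3042/((-72 + 60*(-24)) - 1*891) = -3042/((-72 - 1440) - 891) = -3042/(-1512 - 891) = -3042/(-2403) = -3042*(-1/2403) = 338/267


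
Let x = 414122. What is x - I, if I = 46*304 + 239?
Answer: 399899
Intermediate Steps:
I = 14223 (I = 13984 + 239 = 14223)
x - I = 414122 - 1*14223 = 414122 - 14223 = 399899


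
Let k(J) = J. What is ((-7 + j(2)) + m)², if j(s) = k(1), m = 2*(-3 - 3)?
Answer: 324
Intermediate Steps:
m = -12 (m = 2*(-6) = -12)
j(s) = 1
((-7 + j(2)) + m)² = ((-7 + 1) - 12)² = (-6 - 12)² = (-18)² = 324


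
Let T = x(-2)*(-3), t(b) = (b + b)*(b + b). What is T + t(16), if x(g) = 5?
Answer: 1009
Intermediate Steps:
t(b) = 4*b² (t(b) = (2*b)*(2*b) = 4*b²)
T = -15 (T = 5*(-3) = -15)
T + t(16) = -15 + 4*16² = -15 + 4*256 = -15 + 1024 = 1009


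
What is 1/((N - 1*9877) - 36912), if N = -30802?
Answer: -1/77591 ≈ -1.2888e-5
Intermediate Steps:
1/((N - 1*9877) - 36912) = 1/((-30802 - 1*9877) - 36912) = 1/((-30802 - 9877) - 36912) = 1/(-40679 - 36912) = 1/(-77591) = -1/77591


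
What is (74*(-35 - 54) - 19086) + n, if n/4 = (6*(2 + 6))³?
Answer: 416696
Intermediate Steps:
n = 442368 (n = 4*(6*(2 + 6))³ = 4*(6*8)³ = 4*48³ = 4*110592 = 442368)
(74*(-35 - 54) - 19086) + n = (74*(-35 - 54) - 19086) + 442368 = (74*(-89) - 19086) + 442368 = (-6586 - 19086) + 442368 = -25672 + 442368 = 416696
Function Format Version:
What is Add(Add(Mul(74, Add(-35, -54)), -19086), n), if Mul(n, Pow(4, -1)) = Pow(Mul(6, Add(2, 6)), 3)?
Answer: 416696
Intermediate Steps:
n = 442368 (n = Mul(4, Pow(Mul(6, Add(2, 6)), 3)) = Mul(4, Pow(Mul(6, 8), 3)) = Mul(4, Pow(48, 3)) = Mul(4, 110592) = 442368)
Add(Add(Mul(74, Add(-35, -54)), -19086), n) = Add(Add(Mul(74, Add(-35, -54)), -19086), 442368) = Add(Add(Mul(74, -89), -19086), 442368) = Add(Add(-6586, -19086), 442368) = Add(-25672, 442368) = 416696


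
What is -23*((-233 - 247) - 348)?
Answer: 19044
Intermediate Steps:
-23*((-233 - 247) - 348) = -23*(-480 - 348) = -23*(-828) = 19044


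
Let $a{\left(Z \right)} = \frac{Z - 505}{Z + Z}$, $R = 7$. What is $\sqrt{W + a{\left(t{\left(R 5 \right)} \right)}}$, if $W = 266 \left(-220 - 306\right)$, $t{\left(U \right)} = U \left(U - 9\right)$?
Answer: $\frac{i \sqrt{4634570213}}{182} \approx 374.05 i$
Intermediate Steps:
$t{\left(U \right)} = U \left(-9 + U\right)$
$W = -139916$ ($W = 266 \left(-526\right) = -139916$)
$a{\left(Z \right)} = \frac{-505 + Z}{2 Z}$
$\sqrt{W + a{\left(t{\left(R 5 \right)} \right)}} = \sqrt{-139916 + \frac{-505 + 7 \cdot 5 \left(-9 + 7 \cdot 5\right)}{2 \cdot 7 \cdot 5 \left(-9 + 7 \cdot 5\right)}} = \sqrt{-139916 + \frac{-505 + 35 \left(-9 + 35\right)}{2 \cdot 35 \left(-9 + 35\right)}} = \sqrt{-139916 + \frac{-505 + 35 \cdot 26}{2 \cdot 35 \cdot 26}} = \sqrt{-139916 + \frac{-505 + 910}{2 \cdot 910}} = \sqrt{-139916 + \frac{1}{2} \cdot \frac{1}{910} \cdot 405} = \sqrt{-139916 + \frac{81}{364}} = \sqrt{- \frac{50929343}{364}} = \frac{i \sqrt{4634570213}}{182}$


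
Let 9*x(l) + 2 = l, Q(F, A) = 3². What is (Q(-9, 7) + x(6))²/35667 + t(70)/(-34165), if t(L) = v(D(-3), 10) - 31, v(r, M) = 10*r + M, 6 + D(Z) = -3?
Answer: 567524122/98703607455 ≈ 0.0057498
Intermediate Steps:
Q(F, A) = 9
D(Z) = -9 (D(Z) = -6 - 3 = -9)
v(r, M) = M + 10*r
x(l) = -2/9 + l/9
t(L) = -111 (t(L) = (10 + 10*(-9)) - 31 = (10 - 90) - 31 = -80 - 31 = -111)
(Q(-9, 7) + x(6))²/35667 + t(70)/(-34165) = (9 + (-2/9 + (⅑)*6))²/35667 - 111/(-34165) = (9 + (-2/9 + ⅔))²*(1/35667) - 111*(-1/34165) = (9 + 4/9)²*(1/35667) + 111/34165 = (85/9)²*(1/35667) + 111/34165 = (7225/81)*(1/35667) + 111/34165 = 7225/2889027 + 111/34165 = 567524122/98703607455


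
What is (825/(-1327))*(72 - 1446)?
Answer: 1133550/1327 ≈ 854.22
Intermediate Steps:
(825/(-1327))*(72 - 1446) = (825*(-1/1327))*(-1374) = -825/1327*(-1374) = 1133550/1327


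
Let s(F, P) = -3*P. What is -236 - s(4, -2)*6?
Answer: -272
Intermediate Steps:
-236 - s(4, -2)*6 = -236 - (-3*(-2))*6 = -236 - 6*6 = -236 - 1*36 = -236 - 36 = -272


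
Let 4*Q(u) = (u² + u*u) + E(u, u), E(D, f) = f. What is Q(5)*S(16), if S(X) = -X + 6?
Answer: -275/2 ≈ -137.50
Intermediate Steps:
S(X) = 6 - X
Q(u) = u²/2 + u/4 (Q(u) = ((u² + u*u) + u)/4 = ((u² + u²) + u)/4 = (2*u² + u)/4 = (u + 2*u²)/4 = u²/2 + u/4)
Q(5)*S(16) = ((¼)*5*(1 + 2*5))*(6 - 1*16) = ((¼)*5*(1 + 10))*(6 - 16) = ((¼)*5*11)*(-10) = (55/4)*(-10) = -275/2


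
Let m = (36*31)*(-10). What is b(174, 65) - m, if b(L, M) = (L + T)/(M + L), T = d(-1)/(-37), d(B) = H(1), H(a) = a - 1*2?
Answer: 98694319/8843 ≈ 11161.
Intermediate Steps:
H(a) = -2 + a (H(a) = a - 2 = -2 + a)
d(B) = -1 (d(B) = -2 + 1 = -1)
T = 1/37 (T = -1/(-37) = -1*(-1/37) = 1/37 ≈ 0.027027)
b(L, M) = (1/37 + L)/(L + M) (b(L, M) = (L + 1/37)/(M + L) = (1/37 + L)/(L + M))
m = -11160 (m = 1116*(-10) = -11160)
b(174, 65) - m = (1/37 + 174)/(174 + 65) - 1*(-11160) = (6439/37)/239 + 11160 = (1/239)*(6439/37) + 11160 = 6439/8843 + 11160 = 98694319/8843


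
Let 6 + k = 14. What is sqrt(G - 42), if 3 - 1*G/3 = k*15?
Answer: I*sqrt(393) ≈ 19.824*I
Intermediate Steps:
k = 8 (k = -6 + 14 = 8)
G = -351 (G = 9 - 24*15 = 9 - 3*120 = 9 - 360 = -351)
sqrt(G - 42) = sqrt(-351 - 42) = sqrt(-393) = I*sqrt(393)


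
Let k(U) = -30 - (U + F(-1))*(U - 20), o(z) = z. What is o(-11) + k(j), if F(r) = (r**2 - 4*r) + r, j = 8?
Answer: 103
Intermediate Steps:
F(r) = r**2 - 3*r
k(U) = -30 - (-20 + U)*(4 + U) (k(U) = -30 - (U - (-3 - 1))*(U - 20) = -30 - (U - 1*(-4))*(-20 + U) = -30 - (U + 4)*(-20 + U) = -30 - (4 + U)*(-20 + U) = -30 - (-20 + U)*(4 + U))
o(-11) + k(j) = -11 + (50 - 1*8**2 + 16*8) = -11 + (50 - 1*64 + 128) = -11 + (50 - 64 + 128) = -11 + 114 = 103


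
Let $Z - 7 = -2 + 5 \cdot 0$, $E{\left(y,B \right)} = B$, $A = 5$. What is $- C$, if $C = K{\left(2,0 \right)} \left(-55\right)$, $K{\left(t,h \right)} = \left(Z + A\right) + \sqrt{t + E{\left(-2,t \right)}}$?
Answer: $660$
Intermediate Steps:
$Z = 5$ ($Z = 7 + \left(-2 + 5 \cdot 0\right) = 7 + \left(-2 + 0\right) = 7 - 2 = 5$)
$K{\left(t,h \right)} = 10 + \sqrt{2} \sqrt{t}$ ($K{\left(t,h \right)} = \left(5 + 5\right) + \sqrt{t + t} = 10 + \sqrt{2 t} = 10 + \sqrt{2} \sqrt{t}$)
$C = -660$ ($C = \left(10 + \sqrt{2} \sqrt{2}\right) \left(-55\right) = \left(10 + 2\right) \left(-55\right) = 12 \left(-55\right) = -660$)
$- C = \left(-1\right) \left(-660\right) = 660$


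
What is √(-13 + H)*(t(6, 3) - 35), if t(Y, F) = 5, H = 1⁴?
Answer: -60*I*√3 ≈ -103.92*I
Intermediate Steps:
H = 1
√(-13 + H)*(t(6, 3) - 35) = √(-13 + 1)*(5 - 35) = √(-12)*(-30) = (2*I*√3)*(-30) = -60*I*√3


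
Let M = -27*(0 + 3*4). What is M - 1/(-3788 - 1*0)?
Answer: -1227311/3788 ≈ -324.00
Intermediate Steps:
M = -324 (M = -27*(0 + 12) = -27*12 = -324)
M - 1/(-3788 - 1*0) = -324 - 1/(-3788 - 1*0) = -324 - 1/(-3788 + 0) = -324 - 1/(-3788) = -324 - 1*(-1/3788) = -324 + 1/3788 = -1227311/3788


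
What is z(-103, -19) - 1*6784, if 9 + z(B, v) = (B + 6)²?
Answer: 2616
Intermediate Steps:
z(B, v) = -9 + (6 + B)² (z(B, v) = -9 + (B + 6)² = -9 + (6 + B)²)
z(-103, -19) - 1*6784 = (-9 + (6 - 103)²) - 1*6784 = (-9 + (-97)²) - 6784 = (-9 + 9409) - 6784 = 9400 - 6784 = 2616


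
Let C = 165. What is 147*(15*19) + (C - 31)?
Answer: 42029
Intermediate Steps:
147*(15*19) + (C - 31) = 147*(15*19) + (165 - 31) = 147*285 + 134 = 41895 + 134 = 42029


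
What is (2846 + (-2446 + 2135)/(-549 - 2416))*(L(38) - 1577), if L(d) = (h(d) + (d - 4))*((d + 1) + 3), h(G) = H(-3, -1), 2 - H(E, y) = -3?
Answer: 514760761/2965 ≈ 1.7361e+5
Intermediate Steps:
H(E, y) = 5 (H(E, y) = 2 - 1*(-3) = 2 + 3 = 5)
h(G) = 5
L(d) = (1 + d)*(4 + d) (L(d) = (5 + (d - 4))*((d + 1) + 3) = (5 + (-4 + d))*((1 + d) + 3) = (1 + d)*(4 + d))
(2846 + (-2446 + 2135)/(-549 - 2416))*(L(38) - 1577) = (2846 + (-2446 + 2135)/(-549 - 2416))*((4 + 38² + 5*38) - 1577) = (2846 - 311/(-2965))*((4 + 1444 + 190) - 1577) = (2846 - 311*(-1/2965))*(1638 - 1577) = (2846 + 311/2965)*61 = (8438701/2965)*61 = 514760761/2965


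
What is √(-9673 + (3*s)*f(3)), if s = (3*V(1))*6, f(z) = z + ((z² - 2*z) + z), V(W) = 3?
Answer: I*√8215 ≈ 90.637*I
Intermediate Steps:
f(z) = z² (f(z) = z + (z² - z) = z²)
s = 54 (s = (3*3)*6 = 9*6 = 54)
√(-9673 + (3*s)*f(3)) = √(-9673 + (3*54)*3²) = √(-9673 + 162*9) = √(-9673 + 1458) = √(-8215) = I*√8215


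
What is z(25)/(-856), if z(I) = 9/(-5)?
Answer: 9/4280 ≈ 0.0021028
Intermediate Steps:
z(I) = -9/5 (z(I) = 9*(-⅕) = -9/5)
z(25)/(-856) = -9/5/(-856) = -9/5*(-1/856) = 9/4280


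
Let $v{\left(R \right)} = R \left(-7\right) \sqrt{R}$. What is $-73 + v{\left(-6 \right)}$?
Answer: $-73 + 42 i \sqrt{6} \approx -73.0 + 102.88 i$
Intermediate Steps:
$v{\left(R \right)} = - 7 R^{\frac{3}{2}}$ ($v{\left(R \right)} = - 7 R \sqrt{R} = - 7 R^{\frac{3}{2}}$)
$-73 + v{\left(-6 \right)} = -73 - 7 \left(-6\right)^{\frac{3}{2}} = -73 - 7 \left(- 6 i \sqrt{6}\right) = -73 + 42 i \sqrt{6}$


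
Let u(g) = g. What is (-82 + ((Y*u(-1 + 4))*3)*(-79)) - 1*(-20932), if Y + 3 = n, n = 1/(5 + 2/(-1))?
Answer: 22746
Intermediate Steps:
n = ⅓ (n = 1/(5 + 2*(-1)) = 1/(5 - 2) = 1/3 = ⅓ ≈ 0.33333)
Y = -8/3 (Y = -3 + ⅓ = -8/3 ≈ -2.6667)
(-82 + ((Y*u(-1 + 4))*3)*(-79)) - 1*(-20932) = (-82 + (-8*(-1 + 4)/3*3)*(-79)) - 1*(-20932) = (-82 + (-8/3*3*3)*(-79)) + 20932 = (-82 - 8*3*(-79)) + 20932 = (-82 - 24*(-79)) + 20932 = (-82 + 1896) + 20932 = 1814 + 20932 = 22746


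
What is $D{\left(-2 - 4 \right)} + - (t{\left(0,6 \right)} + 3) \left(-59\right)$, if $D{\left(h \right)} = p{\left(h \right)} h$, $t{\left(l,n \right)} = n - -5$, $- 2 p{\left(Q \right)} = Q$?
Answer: $808$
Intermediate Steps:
$p{\left(Q \right)} = - \frac{Q}{2}$
$t{\left(l,n \right)} = 5 + n$ ($t{\left(l,n \right)} = n + 5 = 5 + n$)
$D{\left(h \right)} = - \frac{h^{2}}{2}$ ($D{\left(h \right)} = - \frac{h}{2} h = - \frac{h^{2}}{2}$)
$D{\left(-2 - 4 \right)} + - (t{\left(0,6 \right)} + 3) \left(-59\right) = - \frac{\left(-2 - 4\right)^{2}}{2} + - (\left(5 + 6\right) + 3) \left(-59\right) = - \frac{\left(-2 - 4\right)^{2}}{2} + - (11 + 3) \left(-59\right) = - \frac{\left(-6\right)^{2}}{2} + \left(-1\right) 14 \left(-59\right) = \left(- \frac{1}{2}\right) 36 - -826 = -18 + 826 = 808$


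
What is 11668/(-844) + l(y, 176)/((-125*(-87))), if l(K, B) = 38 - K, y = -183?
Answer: -31675744/2294625 ≈ -13.804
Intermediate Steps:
11668/(-844) + l(y, 176)/((-125*(-87))) = 11668/(-844) + (38 - 1*(-183))/((-125*(-87))) = 11668*(-1/844) + (38 + 183)/10875 = -2917/211 + 221*(1/10875) = -2917/211 + 221/10875 = -31675744/2294625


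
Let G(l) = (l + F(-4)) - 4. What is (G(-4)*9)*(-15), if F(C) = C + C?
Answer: 2160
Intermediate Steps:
F(C) = 2*C
G(l) = -12 + l (G(l) = (l + 2*(-4)) - 4 = (l - 8) - 4 = (-8 + l) - 4 = -12 + l)
(G(-4)*9)*(-15) = ((-12 - 4)*9)*(-15) = -16*9*(-15) = -144*(-15) = 2160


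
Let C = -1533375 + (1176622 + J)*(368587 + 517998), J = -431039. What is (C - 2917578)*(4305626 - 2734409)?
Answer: 1038603116584165134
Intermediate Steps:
C = 661021170680 (C = -1533375 + (1176622 - 431039)*(368587 + 517998) = -1533375 + 745583*886585 = -1533375 + 661022704055 = 661021170680)
(C - 2917578)*(4305626 - 2734409) = (661021170680 - 2917578)*(4305626 - 2734409) = 661018253102*1571217 = 1038603116584165134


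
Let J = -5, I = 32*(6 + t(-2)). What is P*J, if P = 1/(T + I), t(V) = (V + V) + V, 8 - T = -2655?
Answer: -5/2663 ≈ -0.0018776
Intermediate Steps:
T = 2663 (T = 8 - 1*(-2655) = 8 + 2655 = 2663)
t(V) = 3*V (t(V) = 2*V + V = 3*V)
I = 0 (I = 32*(6 + 3*(-2)) = 32*(6 - 6) = 32*0 = 0)
P = 1/2663 (P = 1/(2663 + 0) = 1/2663 ≈ 0.00037552)
P*J = (1/2663)*(-5) = -5/2663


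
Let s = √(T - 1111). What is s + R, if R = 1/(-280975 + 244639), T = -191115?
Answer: -1/36336 + I*√192226 ≈ -2.7521e-5 + 438.44*I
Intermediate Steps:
s = I*√192226 (s = √(-191115 - 1111) = √(-192226) = I*√192226 ≈ 438.44*I)
R = -1/36336 (R = 1/(-36336) = -1/36336 ≈ -2.7521e-5)
s + R = I*√192226 - 1/36336 = -1/36336 + I*√192226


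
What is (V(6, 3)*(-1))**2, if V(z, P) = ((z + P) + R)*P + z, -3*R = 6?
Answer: 729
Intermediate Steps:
R = -2 (R = -1/3*6 = -2)
V(z, P) = z + P*(-2 + P + z) (V(z, P) = ((z + P) - 2)*P + z = ((P + z) - 2)*P + z = (-2 + P + z)*P + z = P*(-2 + P + z) + z = z + P*(-2 + P + z))
(V(6, 3)*(-1))**2 = ((6 + 3**2 - 2*3 + 3*6)*(-1))**2 = ((6 + 9 - 6 + 18)*(-1))**2 = (27*(-1))**2 = (-27)**2 = 729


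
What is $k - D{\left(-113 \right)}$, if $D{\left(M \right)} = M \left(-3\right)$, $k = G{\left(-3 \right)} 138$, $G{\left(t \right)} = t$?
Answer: $-753$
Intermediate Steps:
$k = -414$ ($k = \left(-3\right) 138 = -414$)
$D{\left(M \right)} = - 3 M$
$k - D{\left(-113 \right)} = -414 - \left(-3\right) \left(-113\right) = -414 - 339 = -753$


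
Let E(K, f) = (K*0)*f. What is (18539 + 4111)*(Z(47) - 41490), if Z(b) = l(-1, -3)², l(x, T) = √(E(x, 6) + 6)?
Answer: -939612600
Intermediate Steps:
E(K, f) = 0 (E(K, f) = 0*f = 0)
l(x, T) = √6 (l(x, T) = √(0 + 6) = √6)
Z(b) = 6 (Z(b) = (√6)² = 6)
(18539 + 4111)*(Z(47) - 41490) = (18539 + 4111)*(6 - 41490) = 22650*(-41484) = -939612600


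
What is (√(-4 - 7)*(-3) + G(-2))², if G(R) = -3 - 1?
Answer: -83 + 24*I*√11 ≈ -83.0 + 79.599*I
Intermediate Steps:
G(R) = -4
(√(-4 - 7)*(-3) + G(-2))² = (√(-4 - 7)*(-3) - 4)² = (√(-11)*(-3) - 4)² = ((I*√11)*(-3) - 4)² = (-3*I*√11 - 4)² = (-4 - 3*I*√11)²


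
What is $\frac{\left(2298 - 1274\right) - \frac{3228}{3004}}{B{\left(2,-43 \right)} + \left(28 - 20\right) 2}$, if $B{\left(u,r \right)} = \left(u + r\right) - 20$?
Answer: $- \frac{768217}{33795} \approx -22.732$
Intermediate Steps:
$B{\left(u,r \right)} = -20 + r + u$ ($B{\left(u,r \right)} = \left(r + u\right) - 20 = -20 + r + u$)
$\frac{\left(2298 - 1274\right) - \frac{3228}{3004}}{B{\left(2,-43 \right)} + \left(28 - 20\right) 2} = \frac{\left(2298 - 1274\right) - \frac{3228}{3004}}{\left(-20 - 43 + 2\right) + \left(28 - 20\right) 2} = \frac{\left(2298 - 1274\right) - \frac{807}{751}}{-61 + 8 \cdot 2} = \frac{1024 - \frac{807}{751}}{-61 + 16} = \frac{768217}{751 \left(-45\right)} = \frac{768217}{751} \left(- \frac{1}{45}\right) = - \frac{768217}{33795}$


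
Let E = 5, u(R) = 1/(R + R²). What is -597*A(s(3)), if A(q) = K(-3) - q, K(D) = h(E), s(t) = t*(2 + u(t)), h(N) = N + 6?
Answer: -11343/4 ≈ -2835.8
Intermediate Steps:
h(N) = 6 + N
s(t) = t*(2 + 1/(t*(1 + t)))
K(D) = 11 (K(D) = 6 + 5 = 11)
A(q) = 11 - q
-597*A(s(3)) = -597*(11 - (1 + 2*3*(1 + 3))/(1 + 3)) = -597*(11 - (1 + 2*3*4)/4) = -597*(11 - (1 + 24)/4) = -597*(11 - 25/4) = -597*19/4 = -11343/4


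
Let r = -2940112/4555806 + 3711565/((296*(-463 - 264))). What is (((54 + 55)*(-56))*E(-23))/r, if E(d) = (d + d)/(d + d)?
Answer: 2992098410503104/8770929338947 ≈ 341.14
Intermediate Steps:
E(d) = 1 (E(d) = (2*d)/((2*d)) = (2*d)*(1/(2*d)) = 1)
r = -8770929338947/490186502376 (r = -2940112*1/4555806 + 3711565/((296*(-727))) = -1470056/2277903 + 3711565/(-215192) = -1470056/2277903 + 3711565*(-1/215192) = -1470056/2277903 - 3711565/215192 = -8770929338947/490186502376 ≈ -17.893)
(((54 + 55)*(-56))*E(-23))/r = (((54 + 55)*(-56))*1)/(-8770929338947/490186502376) = ((109*(-56))*1)*(-490186502376/8770929338947) = -6104*1*(-490186502376/8770929338947) = -6104*(-490186502376/8770929338947) = 2992098410503104/8770929338947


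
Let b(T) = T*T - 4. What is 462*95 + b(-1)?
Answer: 43887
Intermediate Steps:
b(T) = -4 + T² (b(T) = T² - 4 = -4 + T²)
462*95 + b(-1) = 462*95 + (-4 + (-1)²) = 43890 + (-4 + 1) = 43890 - 3 = 43887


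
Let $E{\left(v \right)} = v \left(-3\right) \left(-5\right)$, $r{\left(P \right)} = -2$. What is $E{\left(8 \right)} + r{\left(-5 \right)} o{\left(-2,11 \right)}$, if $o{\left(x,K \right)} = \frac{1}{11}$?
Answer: $\frac{1318}{11} \approx 119.82$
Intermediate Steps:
$o{\left(x,K \right)} = \frac{1}{11}$
$E{\left(v \right)} = 15 v$ ($E{\left(v \right)} = - 3 v \left(-5\right) = 15 v$)
$E{\left(8 \right)} + r{\left(-5 \right)} o{\left(-2,11 \right)} = 15 \cdot 8 - \frac{2}{11} = 120 - \frac{2}{11} = \frac{1318}{11}$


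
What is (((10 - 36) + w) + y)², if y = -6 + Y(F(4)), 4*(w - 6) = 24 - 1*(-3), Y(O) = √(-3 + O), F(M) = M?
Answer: 5329/16 ≈ 333.06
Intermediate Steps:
w = 51/4 (w = 6 + (24 - 1*(-3))/4 = 6 + (24 + 3)/4 = 6 + (¼)*27 = 6 + 27/4 = 51/4 ≈ 12.750)
y = -5 (y = -6 + √(-3 + 4) = -6 + √1 = -6 + 1 = -5)
(((10 - 36) + w) + y)² = (((10 - 36) + 51/4) - 5)² = ((-26 + 51/4) - 5)² = (-53/4 - 5)² = (-73/4)² = 5329/16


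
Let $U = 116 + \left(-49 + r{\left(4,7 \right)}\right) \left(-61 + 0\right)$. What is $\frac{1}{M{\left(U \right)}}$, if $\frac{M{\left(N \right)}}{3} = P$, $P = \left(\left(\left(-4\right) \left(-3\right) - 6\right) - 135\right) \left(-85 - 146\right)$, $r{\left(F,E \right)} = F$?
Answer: $\frac{1}{89397} \approx 1.1186 \cdot 10^{-5}$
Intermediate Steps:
$P = 29799$ ($P = \left(\left(12 - 6\right) - 135\right) \left(-231\right) = \left(6 - 135\right) \left(-231\right) = \left(-129\right) \left(-231\right) = 29799$)
$U = 2861$ ($U = 116 + \left(-49 + 4\right) \left(-61 + 0\right) = 116 - -2745 = 116 + 2745 = 2861$)
$M{\left(N \right)} = 89397$ ($M{\left(N \right)} = 3 \cdot 29799 = 89397$)
$\frac{1}{M{\left(U \right)}} = \frac{1}{89397}$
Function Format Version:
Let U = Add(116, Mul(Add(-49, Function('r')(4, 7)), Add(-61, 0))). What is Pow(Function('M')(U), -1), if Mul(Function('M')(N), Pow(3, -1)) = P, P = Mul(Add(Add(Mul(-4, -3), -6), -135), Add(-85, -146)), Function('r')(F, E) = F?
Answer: Rational(1, 89397) ≈ 1.1186e-5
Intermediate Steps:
P = 29799 (P = Mul(Add(Add(12, -6), -135), -231) = Mul(Add(6, -135), -231) = Mul(-129, -231) = 29799)
U = 2861 (U = Add(116, Mul(Add(-49, 4), Add(-61, 0))) = Add(116, Mul(-45, -61)) = Add(116, 2745) = 2861)
Function('M')(N) = 89397 (Function('M')(N) = Mul(3, 29799) = 89397)
Pow(Function('M')(U), -1) = Pow(89397, -1) = Rational(1, 89397)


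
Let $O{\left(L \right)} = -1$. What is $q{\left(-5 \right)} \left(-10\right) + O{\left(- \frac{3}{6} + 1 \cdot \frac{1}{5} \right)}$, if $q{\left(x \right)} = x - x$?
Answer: $-1$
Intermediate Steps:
$q{\left(x \right)} = 0$
$q{\left(-5 \right)} \left(-10\right) + O{\left(- \frac{3}{6} + 1 \cdot \frac{1}{5} \right)} = 0 \left(-10\right) - 1 = 0 - 1 = -1$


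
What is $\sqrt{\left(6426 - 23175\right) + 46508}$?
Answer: $\sqrt{29759} \approx 172.51$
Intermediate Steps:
$\sqrt{\left(6426 - 23175\right) + 46508} = \sqrt{-16749 + 46508} = \sqrt{29759}$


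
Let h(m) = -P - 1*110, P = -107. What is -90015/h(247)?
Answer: 30005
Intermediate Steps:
h(m) = -3 (h(m) = -1*(-107) - 1*110 = 107 - 110 = -3)
-90015/h(247) = -90015/(-3) = -90015*(-⅓) = 30005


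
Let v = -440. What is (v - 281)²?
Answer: 519841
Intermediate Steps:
(v - 281)² = (-440 - 281)² = (-721)² = 519841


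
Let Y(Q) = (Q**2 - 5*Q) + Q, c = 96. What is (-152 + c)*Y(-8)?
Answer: -5376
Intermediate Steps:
Y(Q) = Q**2 - 4*Q
(-152 + c)*Y(-8) = (-152 + 96)*(-8*(-4 - 8)) = -(-448)*(-12) = -56*96 = -5376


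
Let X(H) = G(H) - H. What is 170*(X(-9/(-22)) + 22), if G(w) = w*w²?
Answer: 19603465/5324 ≈ 3682.1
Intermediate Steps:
G(w) = w³
X(H) = H³ - H
170*(X(-9/(-22)) + 22) = 170*(((-9/(-22))³ - (-9)/(-22)) + 22) = 170*(((-9*(-1/22))³ - (-9)*(-1)/22) + 22) = 170*(((9/22)³ - 1*9/22) + 22) = 170*((729/10648 - 9/22) + 22) = 170*(-3627/10648 + 22) = 170*(230629/10648) = 19603465/5324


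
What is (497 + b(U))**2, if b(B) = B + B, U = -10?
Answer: 227529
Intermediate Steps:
b(B) = 2*B
(497 + b(U))**2 = (497 + 2*(-10))**2 = (497 - 20)**2 = 477**2 = 227529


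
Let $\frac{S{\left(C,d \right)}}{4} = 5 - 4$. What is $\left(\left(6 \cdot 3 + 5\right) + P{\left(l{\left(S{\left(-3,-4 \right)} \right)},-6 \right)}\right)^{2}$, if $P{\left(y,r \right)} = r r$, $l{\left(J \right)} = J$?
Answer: $3481$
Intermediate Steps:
$S{\left(C,d \right)} = 4$ ($S{\left(C,d \right)} = 4 \left(5 - 4\right) = 4 \cdot 1 = 4$)
$P{\left(y,r \right)} = r^{2}$
$\left(\left(6 \cdot 3 + 5\right) + P{\left(l{\left(S{\left(-3,-4 \right)} \right)},-6 \right)}\right)^{2} = \left(\left(6 \cdot 3 + 5\right) + \left(-6\right)^{2}\right)^{2} = \left(\left(18 + 5\right) + 36\right)^{2} = \left(23 + 36\right)^{2} = 59^{2} = 3481$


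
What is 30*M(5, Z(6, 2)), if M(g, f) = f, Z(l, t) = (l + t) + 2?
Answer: 300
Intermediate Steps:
Z(l, t) = 2 + l + t
30*M(5, Z(6, 2)) = 30*(2 + 6 + 2) = 30*10 = 300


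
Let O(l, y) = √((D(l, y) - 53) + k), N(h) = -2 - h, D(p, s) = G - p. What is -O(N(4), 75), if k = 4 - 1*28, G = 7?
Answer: -8*I ≈ -8.0*I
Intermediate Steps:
k = -24 (k = 4 - 28 = -24)
D(p, s) = 7 - p
O(l, y) = √(-70 - l) (O(l, y) = √(((7 - l) - 53) - 24) = √((-46 - l) - 24) = √(-70 - l))
-O(N(4), 75) = -√(-70 - (-2 - 1*4)) = -√(-70 - (-2 - 4)) = -√(-70 - 1*(-6)) = -√(-70 + 6) = -√(-64) = -8*I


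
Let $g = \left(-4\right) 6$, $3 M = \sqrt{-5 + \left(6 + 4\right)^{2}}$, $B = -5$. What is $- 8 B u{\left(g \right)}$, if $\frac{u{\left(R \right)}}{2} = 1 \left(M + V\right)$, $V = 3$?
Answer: $240 + \frac{80 \sqrt{95}}{3} \approx 499.91$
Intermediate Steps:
$M = \frac{\sqrt{95}}{3}$ ($M = \frac{\sqrt{-5 + \left(6 + 4\right)^{2}}}{3} = \frac{\sqrt{-5 + 10^{2}}}{3} = \frac{\sqrt{-5 + 100}}{3} = \frac{\sqrt{95}}{3} \approx 3.2489$)
$g = -24$
$u{\left(R \right)} = 6 + \frac{2 \sqrt{95}}{3}$ ($u{\left(R \right)} = 2 \cdot 1 \left(\frac{\sqrt{95}}{3} + 3\right) = 2 \cdot 1 \left(3 + \frac{\sqrt{95}}{3}\right) = 2 \left(3 + \frac{\sqrt{95}}{3}\right) = 6 + \frac{2 \sqrt{95}}{3}$)
$- 8 B u{\left(g \right)} = \left(-8\right) \left(-5\right) \left(6 + \frac{2 \sqrt{95}}{3}\right) = 40 \left(6 + \frac{2 \sqrt{95}}{3}\right) = 240 + \frac{80 \sqrt{95}}{3}$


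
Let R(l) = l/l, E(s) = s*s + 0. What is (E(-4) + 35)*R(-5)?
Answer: 51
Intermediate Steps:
E(s) = s² (E(s) = s² + 0 = s²)
R(l) = 1
(E(-4) + 35)*R(-5) = ((-4)² + 35)*1 = (16 + 35)*1 = 51*1 = 51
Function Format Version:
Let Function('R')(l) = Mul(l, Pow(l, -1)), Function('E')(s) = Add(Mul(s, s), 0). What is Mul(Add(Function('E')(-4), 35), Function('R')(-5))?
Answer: 51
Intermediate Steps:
Function('E')(s) = Pow(s, 2) (Function('E')(s) = Add(Pow(s, 2), 0) = Pow(s, 2))
Function('R')(l) = 1
Mul(Add(Function('E')(-4), 35), Function('R')(-5)) = Mul(Add(Pow(-4, 2), 35), 1) = Mul(Add(16, 35), 1) = Mul(51, 1) = 51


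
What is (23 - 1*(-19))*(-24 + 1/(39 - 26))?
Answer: -13062/13 ≈ -1004.8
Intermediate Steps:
(23 - 1*(-19))*(-24 + 1/(39 - 26)) = (23 + 19)*(-24 + 1/13) = 42*(-24 + 1/13) = 42*(-311/13) = -13062/13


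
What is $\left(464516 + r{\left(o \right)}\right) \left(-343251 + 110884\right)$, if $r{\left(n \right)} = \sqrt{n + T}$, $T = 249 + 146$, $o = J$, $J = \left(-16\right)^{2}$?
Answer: $-107938189372 - 232367 \sqrt{651} \approx -1.0794 \cdot 10^{11}$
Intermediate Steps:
$J = 256$
$o = 256$
$T = 395$
$r{\left(n \right)} = \sqrt{395 + n}$ ($r{\left(n \right)} = \sqrt{n + 395} = \sqrt{395 + n}$)
$\left(464516 + r{\left(o \right)}\right) \left(-343251 + 110884\right) = \left(464516 + \sqrt{395 + 256}\right) \left(-343251 + 110884\right) = \left(464516 + \sqrt{651}\right) \left(-232367\right) = -107938189372 - 232367 \sqrt{651}$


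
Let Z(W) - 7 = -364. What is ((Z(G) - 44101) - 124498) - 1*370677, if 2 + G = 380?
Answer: -539633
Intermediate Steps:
G = 378 (G = -2 + 380 = 378)
Z(W) = -357 (Z(W) = 7 - 364 = -357)
((Z(G) - 44101) - 124498) - 1*370677 = ((-357 - 44101) - 124498) - 1*370677 = (-44458 - 124498) - 370677 = -168956 - 370677 = -539633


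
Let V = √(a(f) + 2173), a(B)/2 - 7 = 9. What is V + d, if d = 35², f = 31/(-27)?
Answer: 1225 + 21*√5 ≈ 1272.0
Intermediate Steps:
f = -31/27 (f = 31*(-1/27) = -31/27 ≈ -1.1481)
d = 1225
a(B) = 32 (a(B) = 14 + 2*9 = 14 + 18 = 32)
V = 21*√5 (V = √(32 + 2173) = √2205 = 21*√5 ≈ 46.957)
V + d = 21*√5 + 1225 = 1225 + 21*√5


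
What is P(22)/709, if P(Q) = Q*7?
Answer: 154/709 ≈ 0.21721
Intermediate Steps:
P(Q) = 7*Q
P(22)/709 = (7*22)/709 = 154*(1/709) = 154/709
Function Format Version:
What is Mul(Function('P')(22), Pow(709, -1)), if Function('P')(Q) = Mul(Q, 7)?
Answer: Rational(154, 709) ≈ 0.21721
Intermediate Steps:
Function('P')(Q) = Mul(7, Q)
Mul(Function('P')(22), Pow(709, -1)) = Mul(Mul(7, 22), Pow(709, -1)) = Mul(154, Rational(1, 709)) = Rational(154, 709)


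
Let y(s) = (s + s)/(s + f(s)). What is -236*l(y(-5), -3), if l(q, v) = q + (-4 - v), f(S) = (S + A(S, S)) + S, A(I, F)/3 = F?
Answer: 472/3 ≈ 157.33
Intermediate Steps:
A(I, F) = 3*F
f(S) = 5*S (f(S) = (S + 3*S) + S = 4*S + S = 5*S)
y(s) = ⅓ (y(s) = (s + s)/(s + 5*s) = (2*s)/((6*s)) = (2*s)*(1/(6*s)) = ⅓)
l(q, v) = -4 + q - v
-236*l(y(-5), -3) = -236*(-4 + ⅓ - 1*(-3)) = -236*(-4 + ⅓ + 3) = -236*(-⅔) = 472/3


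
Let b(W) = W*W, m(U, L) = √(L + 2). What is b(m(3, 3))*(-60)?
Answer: -300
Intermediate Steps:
m(U, L) = √(2 + L)
b(W) = W²
b(m(3, 3))*(-60) = (√(2 + 3))²*(-60) = (√5)²*(-60) = 5*(-60) = -300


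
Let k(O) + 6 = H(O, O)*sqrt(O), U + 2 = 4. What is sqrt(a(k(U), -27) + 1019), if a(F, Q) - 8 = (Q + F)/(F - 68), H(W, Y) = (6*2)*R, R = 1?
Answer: sqrt(152062 - 24672*sqrt(2))/(2*sqrt(37 - 6*sqrt(2))) ≈ 32.051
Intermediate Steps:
H(W, Y) = 12 (H(W, Y) = (6*2)*1 = 12*1 = 12)
U = 2 (U = -2 + 4 = 2)
k(O) = -6 + 12*sqrt(O)
a(F, Q) = 8 + (F + Q)/(-68 + F) (a(F, Q) = 8 + (Q + F)/(F - 68) = 8 + (F + Q)/(-68 + F))
sqrt(a(k(U), -27) + 1019) = sqrt((-544 - 27 + 9*(-6 + 12*sqrt(2)))/(-68 + (-6 + 12*sqrt(2))) + 1019) = sqrt((-544 - 27 + (-54 + 108*sqrt(2)))/(-74 + 12*sqrt(2)) + 1019) = sqrt((-625 + 108*sqrt(2))/(-74 + 12*sqrt(2)) + 1019) = sqrt(1019 + (-625 + 108*sqrt(2))/(-74 + 12*sqrt(2)))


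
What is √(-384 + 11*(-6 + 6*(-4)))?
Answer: I*√714 ≈ 26.721*I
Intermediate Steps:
√(-384 + 11*(-6 + 6*(-4))) = √(-384 + 11*(-6 - 24)) = √(-384 + 11*(-30)) = √(-384 - 330) = √(-714) = I*√714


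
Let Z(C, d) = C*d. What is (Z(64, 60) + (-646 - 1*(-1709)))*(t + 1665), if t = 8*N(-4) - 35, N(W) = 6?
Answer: 8227234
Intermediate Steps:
t = 13 (t = 8*6 - 35 = 48 - 35 = 13)
(Z(64, 60) + (-646 - 1*(-1709)))*(t + 1665) = (64*60 + (-646 - 1*(-1709)))*(13 + 1665) = (3840 + (-646 + 1709))*1678 = (3840 + 1063)*1678 = 4903*1678 = 8227234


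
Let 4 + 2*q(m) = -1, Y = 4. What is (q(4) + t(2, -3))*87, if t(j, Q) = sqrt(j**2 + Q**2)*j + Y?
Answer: 261/2 + 174*sqrt(13) ≈ 757.87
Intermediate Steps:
q(m) = -5/2 (q(m) = -2 + (1/2)*(-1) = -2 - 1/2 = -5/2)
t(j, Q) = 4 + j*sqrt(Q**2 + j**2) (t(j, Q) = sqrt(j**2 + Q**2)*j + 4 = sqrt(Q**2 + j**2)*j + 4 = j*sqrt(Q**2 + j**2) + 4 = 4 + j*sqrt(Q**2 + j**2))
(q(4) + t(2, -3))*87 = (-5/2 + (4 + 2*sqrt((-3)**2 + 2**2)))*87 = (-5/2 + (4 + 2*sqrt(9 + 4)))*87 = (-5/2 + (4 + 2*sqrt(13)))*87 = (3/2 + 2*sqrt(13))*87 = 261/2 + 174*sqrt(13)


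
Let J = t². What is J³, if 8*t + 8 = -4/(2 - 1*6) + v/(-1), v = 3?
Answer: 15625/4096 ≈ 3.8147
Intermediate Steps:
t = -5/4 (t = -1 + (-4/(2 - 1*6) + 3/(-1))/8 = -1 + (-4/(2 - 6) + 3*(-1))/8 = -1 + (-4/(-4) - 3)/8 = -1 + (-4*(-¼) - 3)/8 = -1 + (1 - 3)/8 = -1 + (⅛)*(-2) = -1 - ¼ = -5/4 ≈ -1.2500)
J = 25/16 (J = (-5/4)² = 25/16 ≈ 1.5625)
J³ = (25/16)³ = 15625/4096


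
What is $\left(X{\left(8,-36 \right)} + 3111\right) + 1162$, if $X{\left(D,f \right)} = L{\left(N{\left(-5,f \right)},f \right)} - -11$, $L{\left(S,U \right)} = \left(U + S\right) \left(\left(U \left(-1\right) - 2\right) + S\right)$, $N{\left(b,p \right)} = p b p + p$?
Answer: $42474348$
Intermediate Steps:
$N{\left(b,p \right)} = p + b p^{2}$ ($N{\left(b,p \right)} = b p p + p = b p^{2} + p = p + b p^{2}$)
$L{\left(S,U \right)} = \left(S + U\right) \left(-2 + S - U\right)$ ($L{\left(S,U \right)} = \left(S + U\right) \left(\left(- U - 2\right) + S\right) = \left(S + U\right) \left(\left(-2 - U\right) + S\right) = \left(S + U\right) \left(-2 + S - U\right)$)
$X{\left(D,f \right)} = 11 - f^{2} - 2 f + f^{2} \left(1 - 5 f\right)^{2} - 2 f \left(1 - 5 f\right)$ ($X{\left(D,f \right)} = \left(\left(f \left(1 - 5 f\right)\right)^{2} - f^{2} - 2 f \left(1 - 5 f\right) - 2 f\right) - -11 = \left(f^{2} \left(1 - 5 f\right)^{2} - f^{2} - 2 f \left(1 - 5 f\right) - 2 f\right) + 11 = \left(- f^{2} - 2 f + f^{2} \left(1 - 5 f\right)^{2} - 2 f \left(1 - 5 f\right)\right) + 11 = 11 - f^{2} - 2 f + f^{2} \left(1 - 5 f\right)^{2} - 2 f \left(1 - 5 f\right)$)
$\left(X{\left(8,-36 \right)} + 3111\right) + 1162 = \left(\left(11 - 10 \left(-36\right)^{3} - -144 + 10 \left(-36\right)^{2} + 25 \left(-36\right)^{4}\right) + 3111\right) + 1162 = \left(\left(11 - -466560 + 144 + 10 \cdot 1296 + 25 \cdot 1679616\right) + 3111\right) + 1162 = \left(\left(11 + 466560 + 144 + 12960 + 41990400\right) + 3111\right) + 1162 = \left(42470075 + 3111\right) + 1162 = 42473186 + 1162 = 42474348$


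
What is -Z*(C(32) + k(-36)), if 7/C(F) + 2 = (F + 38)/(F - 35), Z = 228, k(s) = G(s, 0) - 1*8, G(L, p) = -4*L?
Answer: -30945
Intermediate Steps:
k(s) = -8 - 4*s (k(s) = -4*s - 1*8 = -4*s - 8 = -8 - 4*s)
C(F) = 7/(-2 + (38 + F)/(-35 + F)) (C(F) = 7/(-2 + (F + 38)/(F - 35)) = 7/(-2 + (38 + F)/(-35 + F)))
-Z*(C(32) + k(-36)) = -228*(7*(35 - 1*32)/(-108 + 32) + (-8 - 4*(-36))) = -228*(7*(35 - 32)/(-76) + (-8 + 144)) = -228*(7*(-1/76)*3 + 136) = -228*(-21/76 + 136) = -228*10315/76 = -1*30945 = -30945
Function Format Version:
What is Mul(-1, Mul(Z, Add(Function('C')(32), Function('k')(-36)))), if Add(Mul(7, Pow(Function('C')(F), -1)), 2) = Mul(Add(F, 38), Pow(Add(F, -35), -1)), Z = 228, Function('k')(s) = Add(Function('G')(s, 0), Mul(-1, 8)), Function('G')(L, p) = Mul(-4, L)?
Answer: -30945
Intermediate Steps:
Function('k')(s) = Add(-8, Mul(-4, s)) (Function('k')(s) = Add(Mul(-4, s), Mul(-1, 8)) = Add(Mul(-4, s), -8) = Add(-8, Mul(-4, s)))
Function('C')(F) = Mul(7, Pow(Add(-2, Mul(Pow(Add(-35, F), -1), Add(38, F))), -1)) (Function('C')(F) = Mul(7, Pow(Add(-2, Mul(Add(F, 38), Pow(Add(F, -35), -1))), -1)) = Mul(7, Pow(Add(-2, Mul(Add(38, F), Pow(Add(-35, F), -1))), -1)) = Mul(7, Pow(Add(-2, Mul(Pow(Add(-35, F), -1), Add(38, F))), -1)))
Mul(-1, Mul(Z, Add(Function('C')(32), Function('k')(-36)))) = Mul(-1, Mul(228, Add(Mul(7, Pow(Add(-108, 32), -1), Add(35, Mul(-1, 32))), Add(-8, Mul(-4, -36))))) = Mul(-1, Mul(228, Add(Mul(7, Pow(-76, -1), Add(35, -32)), Add(-8, 144)))) = Mul(-1, Mul(228, Add(Mul(7, Rational(-1, 76), 3), 136))) = Mul(-1, Mul(228, Add(Rational(-21, 76), 136))) = Mul(-1, Mul(228, Rational(10315, 76))) = Mul(-1, 30945) = -30945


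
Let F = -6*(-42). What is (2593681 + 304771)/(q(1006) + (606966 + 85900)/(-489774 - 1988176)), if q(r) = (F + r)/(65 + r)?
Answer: 226239902702100/69858871 ≈ 3.2385e+6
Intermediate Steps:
F = 252
q(r) = (252 + r)/(65 + r)
(2593681 + 304771)/(q(1006) + (606966 + 85900)/(-489774 - 1988176)) = (2593681 + 304771)/((252 + 1006)/(65 + 1006) + (606966 + 85900)/(-489774 - 1988176)) = 2898452/(1258/1071 + 692866/(-2477950)) = 2898452/((1/1071)*1258 + 692866*(-1/2477950)) = 2898452/(74/63 - 346433/1238975) = 2898452/(69858871/78055425) = 2898452*(78055425/69858871) = 226239902702100/69858871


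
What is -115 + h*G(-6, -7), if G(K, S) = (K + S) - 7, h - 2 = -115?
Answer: 2145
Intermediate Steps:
h = -113 (h = 2 - 115 = -113)
G(K, S) = -7 + K + S
-115 + h*G(-6, -7) = -115 - 113*(-7 - 6 - 7) = -115 - 113*(-20) = -115 + 2260 = 2145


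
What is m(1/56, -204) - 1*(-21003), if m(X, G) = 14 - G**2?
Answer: -20599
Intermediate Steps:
m(1/56, -204) - 1*(-21003) = (14 - 1*(-204)**2) - 1*(-21003) = (14 - 1*41616) + 21003 = (14 - 41616) + 21003 = -41602 + 21003 = -20599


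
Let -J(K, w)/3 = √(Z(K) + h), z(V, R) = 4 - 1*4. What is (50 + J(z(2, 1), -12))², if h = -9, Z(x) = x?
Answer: 2419 - 900*I ≈ 2419.0 - 900.0*I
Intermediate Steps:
z(V, R) = 0 (z(V, R) = 4 - 4 = 0)
J(K, w) = -3*√(-9 + K) (J(K, w) = -3*√(K - 9) = -3*√(-9 + K))
(50 + J(z(2, 1), -12))² = (50 - 3*√(-9 + 0))² = (50 - 9*I)²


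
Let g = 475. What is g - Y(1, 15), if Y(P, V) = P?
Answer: 474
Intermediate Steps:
g - Y(1, 15) = 475 - 1*1 = 475 - 1 = 474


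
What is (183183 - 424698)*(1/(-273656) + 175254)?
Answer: -11582892422083845/273656 ≈ -4.2326e+10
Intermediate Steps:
(183183 - 424698)*(1/(-273656) + 175254) = -241515*(-1/273656 + 175254) = -241515*47959308623/273656 = -11582892422083845/273656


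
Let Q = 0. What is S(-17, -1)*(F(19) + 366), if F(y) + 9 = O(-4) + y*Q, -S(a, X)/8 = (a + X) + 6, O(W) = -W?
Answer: 34656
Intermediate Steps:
S(a, X) = -48 - 8*X - 8*a (S(a, X) = -8*((a + X) + 6) = -8*((X + a) + 6) = -8*(6 + X + a) = -48 - 8*X - 8*a)
F(y) = -5 (F(y) = -9 + (-1*(-4) + y*0) = -9 + (4 + 0) = -9 + 4 = -5)
S(-17, -1)*(F(19) + 366) = (-48 - 8*(-1) - 8*(-17))*(-5 + 366) = (-48 + 8 + 136)*361 = 96*361 = 34656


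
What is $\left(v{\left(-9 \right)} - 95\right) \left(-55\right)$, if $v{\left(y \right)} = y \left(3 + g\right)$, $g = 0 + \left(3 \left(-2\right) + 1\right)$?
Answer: $4235$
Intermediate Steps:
$g = -5$ ($g = 0 + \left(-6 + 1\right) = 0 - 5 = -5$)
$v{\left(y \right)} = - 2 y$ ($v{\left(y \right)} = y \left(3 - 5\right) = y \left(-2\right) = - 2 y$)
$\left(v{\left(-9 \right)} - 95\right) \left(-55\right) = \left(\left(-2\right) \left(-9\right) - 95\right) \left(-55\right) = \left(18 - 95\right) \left(-55\right) = \left(-77\right) \left(-55\right) = 4235$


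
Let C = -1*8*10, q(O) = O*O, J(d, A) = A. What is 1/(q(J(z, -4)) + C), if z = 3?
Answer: -1/64 ≈ -0.015625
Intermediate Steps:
q(O) = O**2
C = -80 (C = -8*10 = -80)
1/(q(J(z, -4)) + C) = 1/((-4)**2 - 80) = 1/(16 - 80) = 1/(-64) = -1/64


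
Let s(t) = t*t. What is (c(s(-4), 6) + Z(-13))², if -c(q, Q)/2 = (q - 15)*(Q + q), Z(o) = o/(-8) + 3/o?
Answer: 19633761/10816 ≈ 1815.3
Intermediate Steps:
s(t) = t²
Z(o) = 3/o - o/8 (Z(o) = o*(-⅛) + 3/o = -o/8 + 3/o = 3/o - o/8)
c(q, Q) = -2*(-15 + q)*(Q + q) (c(q, Q) = -2*(q - 15)*(Q + q) = -2*(-15 + q)*(Q + q))
(c(s(-4), 6) + Z(-13))² = ((-2*((-4)²)² + 30*6 + 30*(-4)² - 2*6*(-4)²) + (3/(-13) - ⅛*(-13)))² = ((-2*16² + 180 + 30*16 - 2*6*16) + (3*(-1/13) + 13/8))² = ((-2*256 + 180 + 480 - 192) + (-3/13 + 13/8))² = ((-512 + 180 + 480 - 192) + 145/104)² = (-44 + 145/104)² = (-4431/104)² = 19633761/10816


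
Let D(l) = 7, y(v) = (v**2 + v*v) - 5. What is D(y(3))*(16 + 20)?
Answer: 252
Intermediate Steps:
y(v) = -5 + 2*v**2 (y(v) = (v**2 + v**2) - 5 = 2*v**2 - 5 = -5 + 2*v**2)
D(y(3))*(16 + 20) = 7*(16 + 20) = 7*36 = 252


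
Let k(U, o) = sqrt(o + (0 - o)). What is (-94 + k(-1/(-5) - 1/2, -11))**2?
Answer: 8836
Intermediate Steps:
k(U, o) = 0 (k(U, o) = sqrt(o - o) = sqrt(0) = 0)
(-94 + k(-1/(-5) - 1/2, -11))**2 = (-94 + 0)**2 = (-94)**2 = 8836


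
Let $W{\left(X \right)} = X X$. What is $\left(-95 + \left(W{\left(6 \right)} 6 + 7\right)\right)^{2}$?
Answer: $16384$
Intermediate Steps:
$W{\left(X \right)} = X^{2}$
$\left(-95 + \left(W{\left(6 \right)} 6 + 7\right)\right)^{2} = \left(-95 + \left(6^{2} \cdot 6 + 7\right)\right)^{2} = \left(-95 + \left(36 \cdot 6 + 7\right)\right)^{2} = \left(-95 + \left(216 + 7\right)\right)^{2} = \left(-95 + 223\right)^{2} = 128^{2} = 16384$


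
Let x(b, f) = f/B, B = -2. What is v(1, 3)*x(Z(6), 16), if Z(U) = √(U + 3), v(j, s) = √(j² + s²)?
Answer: -8*√10 ≈ -25.298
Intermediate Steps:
Z(U) = √(3 + U)
x(b, f) = -f/2 (x(b, f) = f/(-2) = f*(-½) = -f/2)
v(1, 3)*x(Z(6), 16) = √(1² + 3²)*(-½*16) = √(1 + 9)*(-8) = √10*(-8) = -8*√10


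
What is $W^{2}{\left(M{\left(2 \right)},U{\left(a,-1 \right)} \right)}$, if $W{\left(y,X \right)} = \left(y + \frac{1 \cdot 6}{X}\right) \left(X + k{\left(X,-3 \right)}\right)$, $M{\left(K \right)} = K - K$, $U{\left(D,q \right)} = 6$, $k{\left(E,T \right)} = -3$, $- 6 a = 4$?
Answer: $9$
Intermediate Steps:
$a = - \frac{2}{3}$ ($a = \left(- \frac{1}{6}\right) 4 = - \frac{2}{3} \approx -0.66667$)
$M{\left(K \right)} = 0$
$W{\left(y,X \right)} = \left(-3 + X\right) \left(y + \frac{6}{X}\right)$ ($W{\left(y,X \right)} = \left(y + \frac{1 \cdot 6}{X}\right) \left(X - 3\right) = \left(y + \frac{6}{X}\right) \left(-3 + X\right) = \left(-3 + X\right) \left(y + \frac{6}{X}\right)$)
$W^{2}{\left(M{\left(2 \right)},U{\left(a,-1 \right)} \right)} = \left(6 - \frac{18}{6} - 0 + 6 \cdot 0\right)^{2} = \left(6 - 3 + 0 + 0\right)^{2} = 3^{2} = 9$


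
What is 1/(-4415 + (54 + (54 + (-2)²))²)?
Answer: 1/8129 ≈ 0.00012302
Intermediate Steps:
1/(-4415 + (54 + (54 + (-2)²))²) = 1/(-4415 + (54 + (54 + 4))²) = 1/(-4415 + (54 + 58)²) = 1/(-4415 + 112²) = 1/(-4415 + 12544) = 1/8129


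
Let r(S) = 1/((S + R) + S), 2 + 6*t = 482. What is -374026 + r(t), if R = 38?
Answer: -74057147/198 ≈ -3.7403e+5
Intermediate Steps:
t = 80 (t = -⅓ + (⅙)*482 = -⅓ + 241/3 = 80)
r(S) = 1/(38 + 2*S) (r(S) = 1/((S + 38) + S) = 1/((38 + S) + S) = 1/(38 + 2*S))
-374026 + r(t) = -374026 + 1/(2*(19 + 80)) = -374026 + (½)/99 = -374026 + (½)*(1/99) = -374026 + 1/198 = -74057147/198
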